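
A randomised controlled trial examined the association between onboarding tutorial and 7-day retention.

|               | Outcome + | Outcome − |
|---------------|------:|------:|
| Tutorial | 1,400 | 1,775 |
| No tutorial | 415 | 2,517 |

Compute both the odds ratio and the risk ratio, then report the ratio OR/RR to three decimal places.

Cells: a = 1400, b = 1775, c = 415, d = 2517.
OR = (1400·2517)/(1775·415) = 3523800/736625 = 4.78371
Risk in exposed = 1400/3175 = 0.44094; risk in unexposed = 415/2932 = 0.14154; RR = 3.11530
OR/RR = 4.78371 / 3.11530 = 1.53555
The outcome is not rare, so the OR lies further from 1 than the RR.

1.536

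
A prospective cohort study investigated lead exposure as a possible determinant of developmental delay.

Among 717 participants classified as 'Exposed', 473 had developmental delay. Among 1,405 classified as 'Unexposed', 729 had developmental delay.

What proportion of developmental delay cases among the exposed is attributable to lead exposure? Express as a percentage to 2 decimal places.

21.35

From the description: a = 473, b = 244, c = 729, d = 676.
Risk in exposed = 473/717 = 0.65969; risk in unexposed = 729/1405 = 0.51886.
RR = 0.65969/0.51886 = 1.27143
AR% = (RR − 1)/RR × 100 = (1.27143 − 1)/1.27143 × 100 = 21.3481%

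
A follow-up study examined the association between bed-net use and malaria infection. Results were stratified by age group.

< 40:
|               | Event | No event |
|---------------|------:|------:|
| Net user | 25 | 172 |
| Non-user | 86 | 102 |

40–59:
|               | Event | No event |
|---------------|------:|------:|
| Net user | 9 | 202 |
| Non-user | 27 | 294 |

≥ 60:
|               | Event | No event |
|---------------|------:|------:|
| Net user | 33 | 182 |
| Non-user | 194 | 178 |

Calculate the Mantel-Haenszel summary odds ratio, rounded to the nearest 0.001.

OR_MH = Σ(aᵢdᵢ/nᵢ) / Σ(bᵢcᵢ/nᵢ), where nᵢ is the stratum total.
Stratum 1 (< 40): n = 385; a·d/n = 25·102/385 = 6.6234; b·c/n = 172·86/385 = 38.4208
Stratum 2 (40–59): n = 532; a·d/n = 9·294/532 = 4.9737; b·c/n = 202·27/532 = 10.2519
Stratum 3 (≥ 60): n = 587; a·d/n = 33·178/587 = 10.0068; b·c/n = 182·194/587 = 60.1499
OR_MH = (6.6234 + 4.9737 + 10.0068) / (38.4208 + 10.2519 + 60.1499) = 21.6039 / 108.8226 = 0.19852

0.199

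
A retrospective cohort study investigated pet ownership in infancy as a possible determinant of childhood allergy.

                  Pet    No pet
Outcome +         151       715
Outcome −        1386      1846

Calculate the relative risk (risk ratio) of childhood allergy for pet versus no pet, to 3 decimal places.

0.352

Reading the table with exposure as columns: a = 151 (Pet, case), b = 1386 (Pet, non-case), c = 715 (No pet, case), d = 1846.
Risk in exposed = 151/1537 = 0.09824; risk in unexposed = 715/2561 = 0.27919.
RR = 0.09824 / 0.27919 = 0.35189
The risk is 65% lower among the exposed than among the unexposed.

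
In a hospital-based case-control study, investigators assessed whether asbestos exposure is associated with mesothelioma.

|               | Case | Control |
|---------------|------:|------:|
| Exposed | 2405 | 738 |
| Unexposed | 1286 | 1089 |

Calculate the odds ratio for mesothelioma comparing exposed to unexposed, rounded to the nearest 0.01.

Cells: a = 2405, b = 738, c = 1286, d = 1089.
OR = (a·d)/(b·c) = (2405 × 1089) / (738 × 1286) = 2619045 / 949068 = 2.75960
The odds of mesothelioma are about 2.76 times as high in the exposed group.

2.76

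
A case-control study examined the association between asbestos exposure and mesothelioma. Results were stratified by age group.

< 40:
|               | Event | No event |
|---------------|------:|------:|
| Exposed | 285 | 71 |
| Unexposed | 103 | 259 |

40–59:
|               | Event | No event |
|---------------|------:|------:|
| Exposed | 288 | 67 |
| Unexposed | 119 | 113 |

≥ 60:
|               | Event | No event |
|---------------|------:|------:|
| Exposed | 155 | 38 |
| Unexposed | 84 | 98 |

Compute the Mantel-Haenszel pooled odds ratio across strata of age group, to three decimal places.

OR_MH = Σ(aᵢdᵢ/nᵢ) / Σ(bᵢcᵢ/nᵢ), where nᵢ is the stratum total.
Stratum 1 (< 40): n = 718; a·d/n = 285·259/718 = 102.8064; b·c/n = 71·103/718 = 10.1852
Stratum 2 (40–59): n = 587; a·d/n = 288·113/587 = 55.4412; b·c/n = 67·119/587 = 13.5826
Stratum 3 (≥ 60): n = 375; a·d/n = 155·98/375 = 40.5067; b·c/n = 38·84/375 = 8.5120
OR_MH = (102.8064 + 55.4412 + 40.5067) / (10.1852 + 13.5826 + 8.5120) = 198.7543 / 32.2799 = 6.15722

6.157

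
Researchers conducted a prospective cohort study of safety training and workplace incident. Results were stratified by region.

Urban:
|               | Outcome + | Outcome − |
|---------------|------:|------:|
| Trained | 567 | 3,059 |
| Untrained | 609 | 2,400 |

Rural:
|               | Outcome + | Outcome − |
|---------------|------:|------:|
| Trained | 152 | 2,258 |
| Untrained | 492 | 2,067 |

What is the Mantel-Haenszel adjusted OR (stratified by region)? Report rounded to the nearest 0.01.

OR_MH = Σ(aᵢdᵢ/nᵢ) / Σ(bᵢcᵢ/nᵢ), where nᵢ is the stratum total.
Stratum 1 (Urban): n = 6635; a·d/n = 567·2400/6635 = 205.0942; b·c/n = 3059·609/6635 = 280.7733
Stratum 2 (Rural): n = 4969; a·d/n = 152·2067/4969 = 63.2288; b·c/n = 2258·492/4969 = 223.5734
OR_MH = (205.0942 + 63.2288) / (280.7733 + 223.5734) = 268.3230 / 504.3467 = 0.53202

0.53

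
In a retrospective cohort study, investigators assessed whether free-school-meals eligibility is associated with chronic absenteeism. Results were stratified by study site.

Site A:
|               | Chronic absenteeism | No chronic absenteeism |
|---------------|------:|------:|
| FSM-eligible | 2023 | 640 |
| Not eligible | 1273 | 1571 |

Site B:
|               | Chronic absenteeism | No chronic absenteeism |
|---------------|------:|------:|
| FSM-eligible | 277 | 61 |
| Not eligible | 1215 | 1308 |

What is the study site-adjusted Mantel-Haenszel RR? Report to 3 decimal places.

1.698

RR_MH = Σ(aᵢ·n₀ᵢ/nᵢ) / Σ(cᵢ·n₁ᵢ/nᵢ), with n₁ᵢ = aᵢ+bᵢ (exposed), n₀ᵢ = cᵢ+dᵢ (unexposed), nᵢ = n₁ᵢ+n₀ᵢ.
Stratum 1 (Site A): n₁ = 2663, n₀ = 2844, n = 5507; a·n₀/n = 2023·2844/5507 = 1044.7452; c·n₁/n = 1273·2663/5507 = 615.5800
Stratum 2 (Site B): n₁ = 338, n₀ = 2523, n = 2861; a·n₀/n = 277·2523/2861 = 244.2751; c·n₁/n = 1215·338/2861 = 143.5407
RR_MH = (1044.7452 + 244.2751) / (615.5800 + 143.5407) = 1289.0203 / 759.1207 = 1.69804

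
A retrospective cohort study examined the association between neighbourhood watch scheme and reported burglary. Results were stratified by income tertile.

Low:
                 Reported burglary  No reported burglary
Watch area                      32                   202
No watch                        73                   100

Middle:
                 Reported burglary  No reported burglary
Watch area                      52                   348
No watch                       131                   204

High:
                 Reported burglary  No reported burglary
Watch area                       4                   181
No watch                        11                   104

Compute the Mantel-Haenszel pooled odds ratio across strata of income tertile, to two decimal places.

0.23

OR_MH = Σ(aᵢdᵢ/nᵢ) / Σ(bᵢcᵢ/nᵢ), where nᵢ is the stratum total.
Stratum 1 (Low): n = 407; a·d/n = 32·100/407 = 7.8624; b·c/n = 202·73/407 = 36.2310
Stratum 2 (Middle): n = 735; a·d/n = 52·204/735 = 14.4327; b·c/n = 348·131/735 = 62.0245
Stratum 3 (High): n = 300; a·d/n = 4·104/300 = 1.3867; b·c/n = 181·11/300 = 6.6367
OR_MH = (7.8624 + 14.4327 + 1.3867) / (36.2310 + 62.0245 + 6.6367) = 23.6817 / 104.8921 = 0.22577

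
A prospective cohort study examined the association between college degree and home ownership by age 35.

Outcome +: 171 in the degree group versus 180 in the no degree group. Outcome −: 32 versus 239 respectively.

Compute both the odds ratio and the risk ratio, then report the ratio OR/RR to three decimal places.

3.619

From the description: a = 171, b = 32, c = 180, d = 239.
OR = (171·239)/(32·180) = 40869/5760 = 7.09531
Risk in exposed = 171/203 = 0.84236; risk in unexposed = 180/419 = 0.42959; RR = 1.96084
OR/RR = 7.09531 / 1.96084 = 3.61851
The outcome is not rare, so the OR lies further from 1 than the RR.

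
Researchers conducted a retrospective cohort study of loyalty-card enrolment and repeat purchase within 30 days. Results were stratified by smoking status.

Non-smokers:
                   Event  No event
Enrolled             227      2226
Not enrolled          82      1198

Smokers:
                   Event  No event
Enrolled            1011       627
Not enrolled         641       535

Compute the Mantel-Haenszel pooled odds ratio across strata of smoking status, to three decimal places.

OR_MH = Σ(aᵢdᵢ/nᵢ) / Σ(bᵢcᵢ/nᵢ), where nᵢ is the stratum total.
Stratum 1 (Non-smokers): n = 3733; a·d/n = 227·1198/3733 = 72.8492; b·c/n = 2226·82/3733 = 48.8969
Stratum 2 (Smokers): n = 2814; a·d/n = 1011·535/2814 = 192.2122; b·c/n = 627·641/2814 = 142.8241
OR_MH = (72.8492 + 192.2122) / (48.8969 + 142.8241) = 265.0613 / 191.7210 = 1.38254

1.383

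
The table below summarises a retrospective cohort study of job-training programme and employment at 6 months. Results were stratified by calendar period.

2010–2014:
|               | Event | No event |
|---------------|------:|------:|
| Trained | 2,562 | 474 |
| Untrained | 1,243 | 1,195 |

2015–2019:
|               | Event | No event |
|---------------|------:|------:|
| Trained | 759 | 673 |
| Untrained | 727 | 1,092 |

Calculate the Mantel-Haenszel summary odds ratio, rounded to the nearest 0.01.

3.15

OR_MH = Σ(aᵢdᵢ/nᵢ) / Σ(bᵢcᵢ/nᵢ), where nᵢ is the stratum total.
Stratum 1 (2010–2014): n = 5474; a·d/n = 2562·1195/5474 = 559.2967; b·c/n = 474·1243/5474 = 107.6328
Stratum 2 (2015–2019): n = 3251; a·d/n = 759·1092/3251 = 254.9456; b·c/n = 673·727/3251 = 150.4986
OR_MH = (559.2967 + 254.9456) / (107.6328 + 150.4986) = 814.2422 / 258.1314 = 3.15437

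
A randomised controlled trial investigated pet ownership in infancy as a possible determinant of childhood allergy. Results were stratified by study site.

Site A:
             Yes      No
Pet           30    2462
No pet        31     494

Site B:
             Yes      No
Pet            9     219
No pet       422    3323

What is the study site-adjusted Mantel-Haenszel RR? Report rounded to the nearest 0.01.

RR_MH = Σ(aᵢ·n₀ᵢ/nᵢ) / Σ(cᵢ·n₁ᵢ/nᵢ), with n₁ᵢ = aᵢ+bᵢ (exposed), n₀ᵢ = cᵢ+dᵢ (unexposed), nᵢ = n₁ᵢ+n₀ᵢ.
Stratum 1 (Site A): n₁ = 2492, n₀ = 525, n = 3017; a·n₀/n = 30·525/3017 = 5.2204; c·n₁/n = 31·2492/3017 = 25.6056
Stratum 2 (Site B): n₁ = 228, n₀ = 3745, n = 3973; a·n₀/n = 9·3745/3973 = 8.4835; c·n₁/n = 422·228/3973 = 24.2175
RR_MH = (5.2204 + 8.4835) / (25.6056 + 24.2175) = 13.7039 / 49.8230 = 0.27505

0.28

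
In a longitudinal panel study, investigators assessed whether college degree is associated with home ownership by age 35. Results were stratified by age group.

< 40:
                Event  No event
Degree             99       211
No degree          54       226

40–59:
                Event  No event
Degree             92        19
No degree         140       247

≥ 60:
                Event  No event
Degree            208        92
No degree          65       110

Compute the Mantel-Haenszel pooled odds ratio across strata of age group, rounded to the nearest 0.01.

OR_MH = Σ(aᵢdᵢ/nᵢ) / Σ(bᵢcᵢ/nᵢ), where nᵢ is the stratum total.
Stratum 1 (< 40): n = 590; a·d/n = 99·226/590 = 37.9220; b·c/n = 211·54/590 = 19.3119
Stratum 2 (40–59): n = 498; a·d/n = 92·247/498 = 45.6305; b·c/n = 19·140/498 = 5.3414
Stratum 3 (≥ 60): n = 475; a·d/n = 208·110/475 = 48.1684; b·c/n = 92·65/475 = 12.5895
OR_MH = (37.9220 + 45.6305 + 48.1684) / (19.3119 + 5.3414 + 12.5895) = 131.7210 / 37.2427 = 3.53683

3.54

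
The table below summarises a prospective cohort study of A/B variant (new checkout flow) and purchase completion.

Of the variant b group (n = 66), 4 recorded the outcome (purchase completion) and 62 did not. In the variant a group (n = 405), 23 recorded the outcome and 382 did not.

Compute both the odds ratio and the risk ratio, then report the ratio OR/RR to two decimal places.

1.00

From the description: a = 4, b = 62, c = 23, d = 382.
OR = (4·382)/(62·23) = 1528/1426 = 1.07153
Risk in exposed = 4/66 = 0.06061; risk in unexposed = 23/405 = 0.05679; RR = 1.06719
OR/RR = 1.07153 / 1.06719 = 1.00406
The outcome is rare in both groups, so OR ≈ RR (ratio near 1).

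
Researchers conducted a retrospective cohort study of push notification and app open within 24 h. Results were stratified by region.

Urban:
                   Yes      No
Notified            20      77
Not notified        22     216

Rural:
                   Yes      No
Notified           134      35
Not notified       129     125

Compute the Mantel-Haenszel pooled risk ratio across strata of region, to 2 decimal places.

RR_MH = Σ(aᵢ·n₀ᵢ/nᵢ) / Σ(cᵢ·n₁ᵢ/nᵢ), with n₁ᵢ = aᵢ+bᵢ (exposed), n₀ᵢ = cᵢ+dᵢ (unexposed), nᵢ = n₁ᵢ+n₀ᵢ.
Stratum 1 (Urban): n₁ = 97, n₀ = 238, n = 335; a·n₀/n = 20·238/335 = 14.2090; c·n₁/n = 22·97/335 = 6.3701
Stratum 2 (Rural): n₁ = 169, n₀ = 254, n = 423; a·n₀/n = 134·254/423 = 80.4634; c·n₁/n = 129·169/423 = 51.5390
RR_MH = (14.2090 + 80.4634) / (6.3701 + 51.5390) = 94.6723 / 57.9092 = 1.63484

1.63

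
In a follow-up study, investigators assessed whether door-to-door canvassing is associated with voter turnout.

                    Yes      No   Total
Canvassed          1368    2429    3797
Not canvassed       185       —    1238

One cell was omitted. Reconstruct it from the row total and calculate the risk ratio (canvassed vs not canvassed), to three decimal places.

2.411

The missing cell is in the unexposed row: 1238 − 185 = 1053.
So a = 1368, b = 2429, c = 185, d = 1053.
RR = [a/(a+b)] / [c/(c+d)] = (1368/3797) / (185/1238) = 0.36028/0.14943 = 2.41098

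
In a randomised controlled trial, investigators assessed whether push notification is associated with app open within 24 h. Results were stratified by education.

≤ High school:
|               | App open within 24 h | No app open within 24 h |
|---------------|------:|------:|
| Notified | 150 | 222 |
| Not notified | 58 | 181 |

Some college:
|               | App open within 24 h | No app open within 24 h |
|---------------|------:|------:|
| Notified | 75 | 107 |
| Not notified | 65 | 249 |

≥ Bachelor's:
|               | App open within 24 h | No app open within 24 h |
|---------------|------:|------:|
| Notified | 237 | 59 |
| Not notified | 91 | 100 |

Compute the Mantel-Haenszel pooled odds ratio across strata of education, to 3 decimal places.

2.835

OR_MH = Σ(aᵢdᵢ/nᵢ) / Σ(bᵢcᵢ/nᵢ), where nᵢ is the stratum total.
Stratum 1 (≤ High school): n = 611; a·d/n = 150·181/611 = 44.4354; b·c/n = 222·58/611 = 21.0736
Stratum 2 (Some college): n = 496; a·d/n = 75·249/496 = 37.6512; b·c/n = 107·65/496 = 14.0222
Stratum 3 (≥ Bachelor's): n = 487; a·d/n = 237·100/487 = 48.6653; b·c/n = 59·91/487 = 11.0246
OR_MH = (44.4354 + 37.6512 + 48.6653) / (21.0736 + 14.0222 + 11.0246) = 130.7519 / 46.1205 = 2.83501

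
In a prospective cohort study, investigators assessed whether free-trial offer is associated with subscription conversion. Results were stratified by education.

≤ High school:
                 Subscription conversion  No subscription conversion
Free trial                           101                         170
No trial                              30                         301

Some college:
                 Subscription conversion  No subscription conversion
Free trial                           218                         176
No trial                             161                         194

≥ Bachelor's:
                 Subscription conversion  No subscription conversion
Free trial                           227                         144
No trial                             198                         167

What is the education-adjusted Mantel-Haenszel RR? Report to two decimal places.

1.37

RR_MH = Σ(aᵢ·n₀ᵢ/nᵢ) / Σ(cᵢ·n₁ᵢ/nᵢ), with n₁ᵢ = aᵢ+bᵢ (exposed), n₀ᵢ = cᵢ+dᵢ (unexposed), nᵢ = n₁ᵢ+n₀ᵢ.
Stratum 1 (≤ High school): n₁ = 271, n₀ = 331, n = 602; a·n₀/n = 101·331/602 = 55.5332; c·n₁/n = 30·271/602 = 13.5050
Stratum 2 (Some college): n₁ = 394, n₀ = 355, n = 749; a·n₀/n = 218·355/749 = 103.3244; c·n₁/n = 161·394/749 = 84.6916
Stratum 3 (≥ Bachelor's): n₁ = 371, n₀ = 365, n = 736; a·n₀/n = 227·365/736 = 112.5747; c·n₁/n = 198·371/736 = 99.8071
RR_MH = (55.5332 + 103.3244 + 112.5747) / (13.5050 + 84.6916 + 99.8071) = 271.4324 / 198.0036 = 1.37085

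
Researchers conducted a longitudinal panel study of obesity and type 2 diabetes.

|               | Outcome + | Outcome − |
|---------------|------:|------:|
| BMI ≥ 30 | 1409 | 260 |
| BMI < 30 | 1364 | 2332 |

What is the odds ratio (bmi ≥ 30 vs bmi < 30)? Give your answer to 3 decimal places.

9.265

Cells: a = 1409, b = 260, c = 1364, d = 2332.
OR = (a·d)/(b·c) = (1409 × 2332) / (260 × 1364) = 3285788 / 354640 = 9.26514
The odds of type 2 diabetes are about 9.27 times as high in the bmi ≥ 30 group.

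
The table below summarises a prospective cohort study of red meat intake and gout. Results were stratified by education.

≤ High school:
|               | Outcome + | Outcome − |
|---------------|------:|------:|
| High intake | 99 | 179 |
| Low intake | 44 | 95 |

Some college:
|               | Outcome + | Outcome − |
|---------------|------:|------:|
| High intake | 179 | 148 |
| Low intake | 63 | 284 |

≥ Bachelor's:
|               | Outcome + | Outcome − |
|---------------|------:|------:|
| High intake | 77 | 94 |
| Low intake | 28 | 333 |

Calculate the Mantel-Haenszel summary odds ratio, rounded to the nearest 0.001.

3.881

OR_MH = Σ(aᵢdᵢ/nᵢ) / Σ(bᵢcᵢ/nᵢ), where nᵢ is the stratum total.
Stratum 1 (≤ High school): n = 417; a·d/n = 99·95/417 = 22.5540; b·c/n = 179·44/417 = 18.8873
Stratum 2 (Some college): n = 674; a·d/n = 179·284/674 = 75.4243; b·c/n = 148·63/674 = 13.8338
Stratum 3 (≥ Bachelor's): n = 532; a·d/n = 77·333/532 = 48.1974; b·c/n = 94·28/532 = 4.9474
OR_MH = (22.5540 + 75.4243 + 48.1974) / (18.8873 + 13.8338 + 4.9474) = 146.1757 / 37.6685 = 3.88058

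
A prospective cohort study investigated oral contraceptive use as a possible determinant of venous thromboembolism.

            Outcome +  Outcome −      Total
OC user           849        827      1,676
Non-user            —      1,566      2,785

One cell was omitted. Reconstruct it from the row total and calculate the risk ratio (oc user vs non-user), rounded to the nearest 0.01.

The missing cell is in the unexposed row: 2785 − 1566 = 1219.
So a = 849, b = 827, c = 1219, d = 1566.
RR = [a/(a+b)] / [c/(c+d)] = (849/1676) / (1219/2785) = 0.50656/0.43770 = 1.15732

1.16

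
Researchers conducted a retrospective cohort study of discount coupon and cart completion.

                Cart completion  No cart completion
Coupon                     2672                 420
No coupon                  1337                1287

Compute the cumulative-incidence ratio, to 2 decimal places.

Cells: a = 2672, b = 420, c = 1337, d = 1287.
Risk in exposed = 2672/3092 = 0.86417; risk in unexposed = 1337/2624 = 0.50953.
RR = 0.86417 / 0.50953 = 1.69601
The risk among the exposed is 1.70 times that among the unexposed.

1.70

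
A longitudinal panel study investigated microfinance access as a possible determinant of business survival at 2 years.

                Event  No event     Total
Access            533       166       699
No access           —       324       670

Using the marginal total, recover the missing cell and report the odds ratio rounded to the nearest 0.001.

The missing cell is in the unexposed row: 670 − 324 = 346.
So a = 533, b = 166, c = 346, d = 324.
OR = (a·d)/(b·c) = (533 × 324) / (166 × 346) = 172692 / 57436 = 3.00669

3.007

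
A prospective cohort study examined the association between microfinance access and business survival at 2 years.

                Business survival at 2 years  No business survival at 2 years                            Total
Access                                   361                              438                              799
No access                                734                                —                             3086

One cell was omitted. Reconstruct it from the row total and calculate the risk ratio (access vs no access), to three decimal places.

1.900

The missing cell is in the unexposed row: 3086 − 734 = 2352.
So a = 361, b = 438, c = 734, d = 2352.
RR = [a/(a+b)] / [c/(c+d)] = (361/799) / (734/3086) = 0.45181/0.23785 = 1.89959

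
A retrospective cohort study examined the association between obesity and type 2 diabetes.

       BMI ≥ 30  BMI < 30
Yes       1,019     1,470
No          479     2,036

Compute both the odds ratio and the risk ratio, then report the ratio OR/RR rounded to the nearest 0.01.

Reading the table with exposure as columns: a = 1019 (BMI ≥ 30, case), b = 479 (BMI ≥ 30, non-case), c = 1470 (BMI < 30, case), d = 2036.
OR = (1019·2036)/(479·1470) = 2074684/704130 = 2.94645
Risk in exposed = 1019/1498 = 0.68024; risk in unexposed = 1470/3506 = 0.41928; RR = 1.62240
OR/RR = 2.94645 / 1.62240 = 1.81611
The outcome is not rare, so the OR lies further from 1 than the RR.

1.82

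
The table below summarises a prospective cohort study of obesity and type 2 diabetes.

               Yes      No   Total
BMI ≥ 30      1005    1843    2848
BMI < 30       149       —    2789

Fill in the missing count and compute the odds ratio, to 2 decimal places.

9.66

The missing cell is in the unexposed row: 2789 − 149 = 2640.
So a = 1005, b = 1843, c = 149, d = 2640.
OR = (a·d)/(b·c) = (1005 × 2640) / (1843 × 149) = 2653200 / 274607 = 9.66181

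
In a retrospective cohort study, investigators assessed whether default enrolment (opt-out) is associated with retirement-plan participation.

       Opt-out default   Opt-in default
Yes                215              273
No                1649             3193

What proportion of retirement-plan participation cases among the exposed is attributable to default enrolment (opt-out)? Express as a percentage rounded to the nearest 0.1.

Reading the table with exposure as columns: a = 215 (Opt-out default, case), b = 1649 (Opt-out default, non-case), c = 273 (Opt-in default, case), d = 3193.
Risk in exposed = 215/1864 = 0.11534; risk in unexposed = 273/3466 = 0.07877.
RR = 0.11534/0.07877 = 1.46440
AR% = (RR − 1)/RR × 100 = (1.46440 − 1)/1.46440 × 100 = 31.7124%

31.7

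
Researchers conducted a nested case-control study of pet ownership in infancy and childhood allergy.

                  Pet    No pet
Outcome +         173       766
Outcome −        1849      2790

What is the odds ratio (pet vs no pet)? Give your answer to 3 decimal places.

0.341

Reading the table with exposure as columns: a = 173 (Pet, case), b = 1849 (Pet, non-case), c = 766 (No pet, case), d = 2790.
OR = (a·d)/(b·c) = (173 × 2790) / (1849 × 766) = 482670 / 1416334 = 0.34079
Exposure is associated with lower odds of childhood allergy (OR = 0.34 < 1).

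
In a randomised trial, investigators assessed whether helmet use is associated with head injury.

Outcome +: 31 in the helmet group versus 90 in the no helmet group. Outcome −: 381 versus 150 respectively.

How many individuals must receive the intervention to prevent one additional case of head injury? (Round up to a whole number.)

Risk in treated group = 31/412 = 0.07524; risk in control = 90/240 = 0.37500.
Absolute risk reduction = 0.37500 − 0.07524 = 0.29976
NNT = 1 / ARR = 1 / 0.29976 = 3.336 → round up → 4

4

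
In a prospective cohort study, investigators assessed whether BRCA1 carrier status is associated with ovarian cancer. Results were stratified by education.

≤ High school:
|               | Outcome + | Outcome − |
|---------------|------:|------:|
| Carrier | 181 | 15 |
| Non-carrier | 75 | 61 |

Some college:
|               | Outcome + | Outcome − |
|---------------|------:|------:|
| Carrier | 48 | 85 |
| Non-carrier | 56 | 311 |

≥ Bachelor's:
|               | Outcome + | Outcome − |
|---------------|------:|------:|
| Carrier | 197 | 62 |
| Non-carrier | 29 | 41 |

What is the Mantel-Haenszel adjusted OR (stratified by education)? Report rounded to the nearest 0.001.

4.771

OR_MH = Σ(aᵢdᵢ/nᵢ) / Σ(bᵢcᵢ/nᵢ), where nᵢ is the stratum total.
Stratum 1 (≤ High school): n = 332; a·d/n = 181·61/332 = 33.2560; b·c/n = 15·75/332 = 3.3886
Stratum 2 (Some college): n = 500; a·d/n = 48·311/500 = 29.8560; b·c/n = 85·56/500 = 9.5200
Stratum 3 (≥ Bachelor's): n = 329; a·d/n = 197·41/329 = 24.5502; b·c/n = 62·29/329 = 5.4650
OR_MH = (33.2560 + 29.8560 + 24.5502) / (3.3886 + 9.5200 + 5.4650) = 87.6622 / 18.3736 = 4.77109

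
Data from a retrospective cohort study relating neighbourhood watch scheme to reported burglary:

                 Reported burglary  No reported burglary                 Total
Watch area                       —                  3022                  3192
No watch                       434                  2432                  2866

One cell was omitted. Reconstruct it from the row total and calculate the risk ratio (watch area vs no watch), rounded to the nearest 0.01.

The missing cell is in the exposed row: 3192 − 3022 = 170.
So a = 170, b = 3022, c = 434, d = 2432.
RR = [a/(a+b)] / [c/(c+d)] = (170/3192) / (434/2866) = 0.05326/0.15143 = 0.35170

0.35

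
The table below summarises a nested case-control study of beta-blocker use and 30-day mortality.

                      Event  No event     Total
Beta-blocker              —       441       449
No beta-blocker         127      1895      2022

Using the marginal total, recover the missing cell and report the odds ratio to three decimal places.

0.271

The missing cell is in the exposed row: 449 − 441 = 8.
So a = 8, b = 441, c = 127, d = 1895.
OR = (a·d)/(b·c) = (8 × 1895) / (441 × 127) = 15160 / 56007 = 0.27068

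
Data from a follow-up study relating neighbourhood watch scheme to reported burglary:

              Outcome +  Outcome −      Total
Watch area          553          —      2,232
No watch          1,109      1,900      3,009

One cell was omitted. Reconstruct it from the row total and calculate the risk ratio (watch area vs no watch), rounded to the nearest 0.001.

0.672

The missing cell is in the exposed row: 2232 − 553 = 1679.
So a = 553, b = 1679, c = 1109, d = 1900.
RR = [a/(a+b)] / [c/(c+d)] = (553/2232) / (1109/3009) = 0.24776/0.36856 = 0.67224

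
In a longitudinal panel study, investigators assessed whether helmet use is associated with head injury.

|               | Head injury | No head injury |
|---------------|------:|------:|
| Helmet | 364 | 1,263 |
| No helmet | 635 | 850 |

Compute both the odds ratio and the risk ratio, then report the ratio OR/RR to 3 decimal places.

0.737

Cells: a = 364, b = 1263, c = 635, d = 850.
OR = (364·850)/(1263·635) = 309400/802005 = 0.38578
Risk in exposed = 364/1627 = 0.22372; risk in unexposed = 635/1485 = 0.42761; RR = 0.52320
OR/RR = 0.38578 / 0.52320 = 0.73736
The outcome is not rare, so the OR lies further from 1 than the RR.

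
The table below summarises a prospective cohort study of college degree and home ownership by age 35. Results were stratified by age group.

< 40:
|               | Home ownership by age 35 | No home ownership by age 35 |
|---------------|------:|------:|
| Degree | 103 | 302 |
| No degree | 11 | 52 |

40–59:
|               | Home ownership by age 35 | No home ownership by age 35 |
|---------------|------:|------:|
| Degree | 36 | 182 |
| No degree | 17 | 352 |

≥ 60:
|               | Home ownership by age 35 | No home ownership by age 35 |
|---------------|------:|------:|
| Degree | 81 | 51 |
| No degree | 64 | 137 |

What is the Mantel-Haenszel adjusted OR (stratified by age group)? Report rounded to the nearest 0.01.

2.99

OR_MH = Σ(aᵢdᵢ/nᵢ) / Σ(bᵢcᵢ/nᵢ), where nᵢ is the stratum total.
Stratum 1 (< 40): n = 468; a·d/n = 103·52/468 = 11.4444; b·c/n = 302·11/468 = 7.0983
Stratum 2 (40–59): n = 587; a·d/n = 36·352/587 = 21.5877; b·c/n = 182·17/587 = 5.2709
Stratum 3 (≥ 60): n = 333; a·d/n = 81·137/333 = 33.3243; b·c/n = 51·64/333 = 9.8018
OR_MH = (11.4444 + 21.5877 + 33.3243) / (7.0983 + 5.2709 + 9.8018) = 66.3565 / 22.1710 = 2.99295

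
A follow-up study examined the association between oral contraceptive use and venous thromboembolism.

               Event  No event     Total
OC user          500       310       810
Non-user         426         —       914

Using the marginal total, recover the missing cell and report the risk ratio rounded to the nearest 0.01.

The missing cell is in the unexposed row: 914 − 426 = 488.
So a = 500, b = 310, c = 426, d = 488.
RR = [a/(a+b)] / [c/(c+d)] = (500/810) / (426/914) = 0.61728/0.46608 = 1.32441

1.32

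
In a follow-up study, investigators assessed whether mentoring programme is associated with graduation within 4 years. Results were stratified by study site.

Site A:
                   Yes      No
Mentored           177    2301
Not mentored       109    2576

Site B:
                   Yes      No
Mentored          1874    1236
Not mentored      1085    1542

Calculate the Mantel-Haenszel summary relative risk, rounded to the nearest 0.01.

RR_MH = Σ(aᵢ·n₀ᵢ/nᵢ) / Σ(cᵢ·n₁ᵢ/nᵢ), with n₁ᵢ = aᵢ+bᵢ (exposed), n₀ᵢ = cᵢ+dᵢ (unexposed), nᵢ = n₁ᵢ+n₀ᵢ.
Stratum 1 (Site A): n₁ = 2478, n₀ = 2685, n = 5163; a·n₀/n = 177·2685/5163 = 92.0482; c·n₁/n = 109·2478/5163 = 52.3149
Stratum 2 (Site B): n₁ = 3110, n₀ = 2627, n = 5737; a·n₀/n = 1874·2627/5737 = 858.1136; c·n₁/n = 1085·3110/5737 = 588.1733
RR_MH = (92.0482 + 858.1136) / (52.3149 + 588.1733) = 950.1619 / 640.4882 = 1.48350

1.48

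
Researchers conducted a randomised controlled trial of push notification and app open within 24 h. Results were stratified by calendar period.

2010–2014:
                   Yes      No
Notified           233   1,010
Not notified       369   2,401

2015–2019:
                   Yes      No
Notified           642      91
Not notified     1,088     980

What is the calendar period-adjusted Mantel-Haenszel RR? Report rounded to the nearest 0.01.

1.59

RR_MH = Σ(aᵢ·n₀ᵢ/nᵢ) / Σ(cᵢ·n₁ᵢ/nᵢ), with n₁ᵢ = aᵢ+bᵢ (exposed), n₀ᵢ = cᵢ+dᵢ (unexposed), nᵢ = n₁ᵢ+n₀ᵢ.
Stratum 1 (2010–2014): n₁ = 1243, n₀ = 2770, n = 4013; a·n₀/n = 233·2770/4013 = 160.8298; c·n₁/n = 369·1243/4013 = 114.2953
Stratum 2 (2015–2019): n₁ = 733, n₀ = 2068, n = 2801; a·n₀/n = 642·2068/2801 = 473.9936; c·n₁/n = 1088·733/2801 = 284.7212
RR_MH = (160.8298 + 473.9936) / (114.2953 + 284.7212) = 634.8234 / 399.0165 = 1.59097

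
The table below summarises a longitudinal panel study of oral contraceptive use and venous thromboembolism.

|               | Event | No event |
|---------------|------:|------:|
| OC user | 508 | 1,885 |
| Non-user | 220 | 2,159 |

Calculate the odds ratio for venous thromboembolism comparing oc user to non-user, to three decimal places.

Cells: a = 508, b = 1885, c = 220, d = 2159.
OR = (a·d)/(b·c) = (508 × 2159) / (1885 × 220) = 1096772 / 414700 = 2.64474
The odds of venous thromboembolism are about 2.64 times as high in the oc user group.

2.645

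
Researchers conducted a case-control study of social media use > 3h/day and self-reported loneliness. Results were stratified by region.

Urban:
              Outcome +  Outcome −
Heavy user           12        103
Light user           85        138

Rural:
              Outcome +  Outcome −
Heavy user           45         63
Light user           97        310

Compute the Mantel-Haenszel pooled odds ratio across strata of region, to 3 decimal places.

0.847

OR_MH = Σ(aᵢdᵢ/nᵢ) / Σ(bᵢcᵢ/nᵢ), where nᵢ is the stratum total.
Stratum 1 (Urban): n = 338; a·d/n = 12·138/338 = 4.8994; b·c/n = 103·85/338 = 25.9024
Stratum 2 (Rural): n = 515; a·d/n = 45·310/515 = 27.0874; b·c/n = 63·97/515 = 11.8660
OR_MH = (4.8994 + 27.0874) / (25.9024 + 11.8660) = 31.9868 / 37.7684 = 0.84692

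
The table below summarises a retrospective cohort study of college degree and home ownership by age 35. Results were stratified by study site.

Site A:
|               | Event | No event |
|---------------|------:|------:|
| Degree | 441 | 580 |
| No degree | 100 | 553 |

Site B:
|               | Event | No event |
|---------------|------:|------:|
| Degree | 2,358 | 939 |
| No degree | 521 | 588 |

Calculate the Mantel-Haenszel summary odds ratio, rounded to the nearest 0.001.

3.160

OR_MH = Σ(aᵢdᵢ/nᵢ) / Σ(bᵢcᵢ/nᵢ), where nᵢ is the stratum total.
Stratum 1 (Site A): n = 1674; a·d/n = 441·553/1674 = 145.6828; b·c/n = 580·100/1674 = 34.6476
Stratum 2 (Site B): n = 4406; a·d/n = 2358·588/4406 = 314.6854; b·c/n = 939·521/4406 = 111.0347
OR_MH = (145.6828 + 314.6854) / (34.6476 + 111.0347) = 460.3682 / 145.6823 = 3.16008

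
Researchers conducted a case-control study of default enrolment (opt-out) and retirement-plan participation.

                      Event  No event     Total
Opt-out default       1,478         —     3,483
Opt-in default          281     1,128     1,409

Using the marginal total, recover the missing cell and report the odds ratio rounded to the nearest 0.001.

2.959

The missing cell is in the exposed row: 3483 − 1478 = 2005.
So a = 1478, b = 2005, c = 281, d = 1128.
OR = (a·d)/(b·c) = (1478 × 1128) / (2005 × 281) = 1667184 / 563405 = 2.95912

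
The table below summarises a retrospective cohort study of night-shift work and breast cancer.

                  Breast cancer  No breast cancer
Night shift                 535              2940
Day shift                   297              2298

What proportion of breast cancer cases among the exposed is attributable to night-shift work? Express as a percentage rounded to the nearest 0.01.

25.66

Cells: a = 535, b = 2940, c = 297, d = 2298.
Risk in exposed = 535/3475 = 0.15396; risk in unexposed = 297/2595 = 0.11445.
RR = 0.15396/0.11445 = 1.34518
AR% = (RR − 1)/RR × 100 = (1.34518 − 1)/1.34518 × 100 = 25.6604%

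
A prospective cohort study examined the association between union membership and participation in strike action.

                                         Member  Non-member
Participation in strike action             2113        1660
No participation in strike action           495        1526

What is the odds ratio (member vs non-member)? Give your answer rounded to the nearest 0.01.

Reading the table with exposure as columns: a = 2113 (Member, case), b = 495 (Member, non-case), c = 1660 (Non-member, case), d = 1526.
OR = (a·d)/(b·c) = (2113 × 1526) / (495 × 1660) = 3224438 / 821700 = 3.92411
The odds of participation in strike action are about 3.92 times as high in the member group.

3.92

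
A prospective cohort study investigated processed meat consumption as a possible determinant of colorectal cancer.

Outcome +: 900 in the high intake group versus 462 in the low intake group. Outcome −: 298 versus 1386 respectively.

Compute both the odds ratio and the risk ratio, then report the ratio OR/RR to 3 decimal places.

3.015

From the description: a = 900, b = 298, c = 462, d = 1386.
OR = (900·1386)/(298·462) = 1247400/137676 = 9.06040
Risk in exposed = 900/1198 = 0.75125; risk in unexposed = 462/1848 = 0.25000; RR = 3.00501
OR/RR = 9.06040 / 3.00501 = 3.01510
The outcome is not rare, so the OR lies further from 1 than the RR.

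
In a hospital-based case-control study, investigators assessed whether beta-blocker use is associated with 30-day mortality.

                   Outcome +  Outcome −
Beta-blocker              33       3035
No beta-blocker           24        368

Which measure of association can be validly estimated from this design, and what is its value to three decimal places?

Cells: a = 33, b = 3035, c = 24, d = 368.
This is a hospital-based case-control study: participants were sampled on outcome status, so risks in the source population cannot be estimated directly — relative risk is not valid here. The odds ratio is the appropriate measure.
OR = (a·d)/(b·c) = (33 × 368) / (3035 × 24) = 12144 / 72840 = 0.16672

0.167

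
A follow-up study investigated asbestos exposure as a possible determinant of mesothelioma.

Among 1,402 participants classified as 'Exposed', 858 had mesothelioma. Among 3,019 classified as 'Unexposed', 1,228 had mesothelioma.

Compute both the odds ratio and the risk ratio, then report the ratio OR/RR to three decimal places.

From the description: a = 858, b = 544, c = 1228, d = 1791.
OR = (858·1791)/(544·1228) = 1536678/668032 = 2.30031
Risk in exposed = 858/1402 = 0.61198; risk in unexposed = 1228/3019 = 0.40676; RR = 1.50454
OR/RR = 2.30031 / 1.50454 = 1.52891
The outcome is not rare, so the OR lies further from 1 than the RR.

1.529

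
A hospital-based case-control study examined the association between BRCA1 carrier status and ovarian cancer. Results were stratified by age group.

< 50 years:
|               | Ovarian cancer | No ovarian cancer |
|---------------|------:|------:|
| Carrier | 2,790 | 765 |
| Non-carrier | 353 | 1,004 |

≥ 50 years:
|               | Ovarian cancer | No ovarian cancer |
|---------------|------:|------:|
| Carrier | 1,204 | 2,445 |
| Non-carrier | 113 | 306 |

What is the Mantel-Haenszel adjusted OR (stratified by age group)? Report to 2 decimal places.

OR_MH = Σ(aᵢdᵢ/nᵢ) / Σ(bᵢcᵢ/nᵢ), where nᵢ is the stratum total.
Stratum 1 (< 50 years): n = 4912; a·d/n = 2790·1004/4912 = 570.2687; b·c/n = 765·353/4912 = 54.9766
Stratum 2 (≥ 50 years): n = 4068; a·d/n = 1204·306/4068 = 90.5664; b·c/n = 2445·113/4068 = 67.9167
OR_MH = (570.2687 + 90.5664) / (54.9766 + 67.9167) = 660.8351 / 122.8933 = 5.37731

5.38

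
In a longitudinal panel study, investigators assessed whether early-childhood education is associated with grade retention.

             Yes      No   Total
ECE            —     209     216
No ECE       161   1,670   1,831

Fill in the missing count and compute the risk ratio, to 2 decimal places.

The missing cell is in the exposed row: 216 − 209 = 7.
So a = 7, b = 209, c = 161, d = 1670.
RR = [a/(a+b)] / [c/(c+d)] = (7/216) / (161/1831) = 0.03241/0.08793 = 0.36856

0.37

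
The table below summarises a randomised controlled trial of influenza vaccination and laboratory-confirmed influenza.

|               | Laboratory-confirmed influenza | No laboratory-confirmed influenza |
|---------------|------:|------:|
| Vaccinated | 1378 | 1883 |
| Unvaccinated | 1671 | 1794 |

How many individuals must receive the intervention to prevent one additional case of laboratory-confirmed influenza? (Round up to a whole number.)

Risk in treated group = 1378/3261 = 0.42257; risk in control = 1671/3465 = 0.48225.
Absolute risk reduction = 0.48225 − 0.42257 = 0.05968
NNT = 1 / ARR = 1 / 0.05968 = 16.756 → round up → 17

17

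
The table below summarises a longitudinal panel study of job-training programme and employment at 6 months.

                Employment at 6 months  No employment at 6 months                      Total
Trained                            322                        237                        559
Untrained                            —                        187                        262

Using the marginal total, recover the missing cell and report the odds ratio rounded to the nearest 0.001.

The missing cell is in the unexposed row: 262 − 187 = 75.
So a = 322, b = 237, c = 75, d = 187.
OR = (a·d)/(b·c) = (322 × 187) / (237 × 75) = 60214 / 17775 = 3.38757

3.388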